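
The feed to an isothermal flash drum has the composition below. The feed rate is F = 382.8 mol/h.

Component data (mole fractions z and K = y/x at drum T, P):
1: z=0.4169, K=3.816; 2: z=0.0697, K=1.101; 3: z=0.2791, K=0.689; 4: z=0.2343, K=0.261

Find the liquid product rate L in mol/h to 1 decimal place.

L = 142.5 mol/h

Material balance + equilibrium reduce to Σ zᵢ(Kᵢ−1)/(1+V/F(Kᵢ−1)) = 0.
g(0) = ΣzᵢKᵢ − 1 = 0.9211 and g(1) = 1 − Σzᵢ/Kᵢ = -0.4753, so a root lies in (0, 1).
Iterate (Newton) starting at V/F = 0.5:
  V/F = 0.5000: g = 0.11684, g' = -0.9305 → V/F = 0.6256
  V/F = 0.6256: g = 0.00196, g' = -0.9183 → V/F = 0.6277
Converged at V/F = 0.6277.
Then V = V/F·F = 0.6277·382.8 = 240.3 mol/h and L = F − V = 142.5 mol/h.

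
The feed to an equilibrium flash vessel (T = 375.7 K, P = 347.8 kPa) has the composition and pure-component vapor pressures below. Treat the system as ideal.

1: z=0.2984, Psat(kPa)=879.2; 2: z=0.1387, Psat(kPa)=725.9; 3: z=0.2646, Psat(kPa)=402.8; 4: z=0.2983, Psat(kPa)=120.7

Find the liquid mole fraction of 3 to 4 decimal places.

x_3 = 0.2390

Raoult's law: Kᵢ = Pᵢˢᵃᵗ/P = Pᵢˢᵃᵗ/347.8.
  K_1 = 879.2/347.8 = 2.527890, K_2 = 725.9/347.8 = 2.087119, K_3 = 402.8/347.8 = 1.158137, K_4 = 120.7/347.8 = 0.347039
Newton iteration, β⁰ = 0.36:
  β = 0.3600: g = 0.18746, g' = -0.5979 → β = 0.6735
  β = 0.6735: g = 0.00186, g' = -0.6345 → β = 0.6765
Converged at β = 0.6765.
Compositions from xᵢ = zᵢ/(1+β(Kᵢ−1)), yᵢ = Kᵢxᵢ:
  1: x = 0.1467, y = 0.3709
  2: x = 0.0799, y = 0.1668
  3: x = 0.2390, y = 0.2768
  4: x = 0.5343, y = 0.1854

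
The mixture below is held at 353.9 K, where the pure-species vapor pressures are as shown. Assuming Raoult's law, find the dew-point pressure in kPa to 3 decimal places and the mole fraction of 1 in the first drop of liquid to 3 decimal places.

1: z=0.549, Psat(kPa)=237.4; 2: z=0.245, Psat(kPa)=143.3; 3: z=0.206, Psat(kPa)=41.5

At the dew point ψ → 1, so Σzᵢ/Kᵢ = 1 with Kᵢ = Pᵢˢᵃᵗ/P ⇒ 1/P = Σzᵢ/Pᵢˢᵃᵗ.
1/P = 0.549/237.4 + 0.245/143.3 + 0.206/41.5 = 0.008986 ⇒ P = 111.283 kPa
xᵢ = zᵢP/Pᵢˢᵃᵗ ⇒ x_1 = 0.549·111.283/237.4 = 0.257

Pdew = 111.283 kPa, x_1 = 0.257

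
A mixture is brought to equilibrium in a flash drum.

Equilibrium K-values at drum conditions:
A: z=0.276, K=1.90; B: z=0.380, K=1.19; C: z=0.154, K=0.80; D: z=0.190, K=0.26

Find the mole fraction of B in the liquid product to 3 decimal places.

Material balance + equilibrium reduce to Σ zᵢ(Kᵢ−1)/(1+ψ(Kᵢ−1)) = 0.
Check two-phase: ΣzᵢKᵢ = 1.149 > 1 and Σzᵢ/Kᵢ = 1.388 > 1, so g(0) = 0.149 > 0 and g(1) = -0.388 < 0.
Newton–Raphson from ψ = 0.43:
  ψ = 0.430: g = 0.0059, g' = -0.359 → ψ = 0.446
Converged at ψ = 0.446.
Compositions from xᵢ = zᵢ/(1+ψ(Kᵢ−1)), yᵢ = Kᵢxᵢ:
  A: x = 0.197, y = 0.374
  B: x = 0.350, y = 0.417
  C: x = 0.169, y = 0.135
  D: x = 0.284, y = 0.074

x_B = 0.350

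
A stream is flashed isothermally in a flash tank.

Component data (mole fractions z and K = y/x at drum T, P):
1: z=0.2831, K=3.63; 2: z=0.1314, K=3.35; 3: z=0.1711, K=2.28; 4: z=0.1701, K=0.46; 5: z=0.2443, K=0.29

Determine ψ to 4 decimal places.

Let ψ = V/F and solve Σ zᵢ(Kᵢ−1)/(1+ψ(Kᵢ−1)) = 0.
g(0) = ΣzᵢKᵢ − 1 = 1.0070 and g(1) = 1 − Σzᵢ/Kᵢ = -0.4045, so a root lies in (0, 1).
Iterate (Newton) starting at ψ = 0.5:
  ψ = 0.5000: g = 0.20239, g' = -1.0121 → ψ = 0.7000
  ψ = 0.7000: g = 0.00185, g' = -1.0392 → ψ = 0.7017
Converged at ψ = 0.7017.

ψ = 0.7017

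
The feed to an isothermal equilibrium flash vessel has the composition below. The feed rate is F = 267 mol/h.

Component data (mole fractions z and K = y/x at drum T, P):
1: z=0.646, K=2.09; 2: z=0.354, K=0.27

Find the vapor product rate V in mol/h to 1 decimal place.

Material balance + equilibrium reduce to Σ zᵢ(Kᵢ−1)/(1+V/F(Kᵢ−1)) = 0.
Check two-phase: ΣzᵢKᵢ = 1.446 > 1 and Σzᵢ/Kᵢ = 1.620 > 1, so g(0) = 0.446 > 0 and g(1) = -0.620 < 0.
Binary case is linear: z₁(K₁−1)(1+V/F(K₂−1)) + z₂(K₂−1)(1+V/F(K₁−1)) = 0
⇒ V/F = [z₁(K₁−1)+z₂(K₂−1)] / [−(K₁−1)(K₂−1)] = 0.4457/0.7957 = 0.560
Then V = V/F·F = 0.5602·267 = 149.6 mol/h and L = F − V = 117.4 mol/h.

V = 149.6 mol/h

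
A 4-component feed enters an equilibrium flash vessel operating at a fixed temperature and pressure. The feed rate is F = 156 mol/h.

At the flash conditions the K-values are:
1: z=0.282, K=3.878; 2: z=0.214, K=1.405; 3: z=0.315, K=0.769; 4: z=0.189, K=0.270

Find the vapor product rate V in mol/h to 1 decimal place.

Rachford–Rice: g(ψ) = Σ zᵢ(Kᵢ−1)/(1+ψ(Kᵢ−1)) = 0.
Feasibility: ΣzᵢKᵢ = 1.688, Σzᵢ/Kᵢ = 1.335 — both > 1, two phases present.
Newton–Raphson from ψ = 0.33:
  ψ = 0.330: g = 0.2322, g' = -0.836 → ψ = 0.608
  ψ = 0.608: g = 0.0322, g' = -0.680 → ψ = 0.655
Converged at ψ = 0.655.
Then V = ψ·F = 0.6545·156 = 102.1 mol/h and L = F − V = 53.9 mol/h.

V = 102.1 mol/h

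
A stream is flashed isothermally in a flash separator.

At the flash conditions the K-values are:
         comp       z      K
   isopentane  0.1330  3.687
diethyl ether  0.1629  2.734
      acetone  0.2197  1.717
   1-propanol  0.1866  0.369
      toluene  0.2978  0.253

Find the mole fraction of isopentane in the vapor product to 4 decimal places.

Rachford–Rice: g(V/F) = Σ zᵢ(Kᵢ−1)/(1+V/F(Kᵢ−1)) = 0.
Check two-phase: ΣzᵢKᵢ = 1.4572 > 1 and Σzᵢ/Kᵢ = 1.9064 > 1, so g(0) = 0.4572 > 0 and g(1) = -0.9064 < 0.
Iterate (Newton) starting at V/F = 0.45:
  V/F = 0.4500: g = -0.06001, g' = -0.9378 → V/F = 0.3860
  V/F = 0.3860: g = -0.00025, g' = -0.9344 → V/F = 0.3858
Converged at V/F = 0.3858.
Compositions from xᵢ = zᵢ/(1+V/F(Kᵢ−1)), yᵢ = Kᵢxᵢ:
  isopentane: x = 0.0653, y = 0.2408
  diethyl ether: x = 0.0976, y = 0.2669
  acetone: x = 0.1721, y = 0.2955
  1-propanol: x = 0.2466, y = 0.0910
  toluene: x = 0.4184, y = 0.1058

y_isopentane = 0.2408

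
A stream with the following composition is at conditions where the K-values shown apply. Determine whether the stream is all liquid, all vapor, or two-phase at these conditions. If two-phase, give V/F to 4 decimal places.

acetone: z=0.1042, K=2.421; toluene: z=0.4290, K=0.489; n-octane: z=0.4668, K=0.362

ΣzᵢKᵢ = 0.6310; Σzᵢ/Kᵢ = 2.2098.
Since ΣzᵢKᵢ < 1 the mixture is below its bubble point — single liquid phase.

all liquid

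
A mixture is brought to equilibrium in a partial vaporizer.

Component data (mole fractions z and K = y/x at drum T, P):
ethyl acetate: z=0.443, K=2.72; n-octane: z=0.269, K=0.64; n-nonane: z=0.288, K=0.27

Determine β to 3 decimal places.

Iterate (Newton) starting at β = 0.41:
  β = 0.410: g = 0.0332, g' = -0.811 → β = 0.451
Converged at β = 0.451.

β = 0.451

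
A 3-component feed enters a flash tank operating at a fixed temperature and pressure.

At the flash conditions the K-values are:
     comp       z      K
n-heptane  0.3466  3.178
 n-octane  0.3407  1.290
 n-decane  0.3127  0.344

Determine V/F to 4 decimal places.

V/F = 0.7025

Material balance + equilibrium reduce to Σ zᵢ(Kᵢ−1)/(1+V/F(Kᵢ−1)) = 0.
Feasibility: ΣzᵢKᵢ = 1.6486, Σzᵢ/Kᵢ = 1.2822 — both > 1, two phases present.
Newton iteration, V/F⁰ = 0.63:
  V/F = 0.6300: g = 0.05215, g' = -0.7036 → V/F = 0.7041
  V/F = 0.7041: g = -0.00121, g' = -0.7406 → V/F = 0.7025
Converged at V/F = 0.7025.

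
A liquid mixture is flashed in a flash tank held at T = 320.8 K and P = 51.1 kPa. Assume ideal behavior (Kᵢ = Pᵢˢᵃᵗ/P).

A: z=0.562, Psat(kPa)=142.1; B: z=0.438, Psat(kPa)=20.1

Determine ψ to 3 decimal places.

Raoult's law: Kᵢ = Pᵢˢᵃᵗ/P = Pᵢˢᵃᵗ/51.1.
  K_A = 142.1/51.1 = 2.78082, K_B = 20.1/51.1 = 0.39335
Rachford–Rice: g(ψ) = Σ zᵢ(Kᵢ−1)/(1+ψ(Kᵢ−1)) = 0.
Feasibility: ΣzᵢKᵢ = 1.735, Σzᵢ/Kᵢ = 1.316 — both > 1, two phases present.
Binary case is linear: z₁(K₁−1)(1+ψ(K₂−1)) + z₂(K₂−1)(1+ψ(K₁−1)) = 0
⇒ ψ = [z₁(K₁−1)+z₂(K₂−1)] / [−(K₁−1)(K₂−1)] = 0.7351/1.0803 = 0.680

ψ = 0.680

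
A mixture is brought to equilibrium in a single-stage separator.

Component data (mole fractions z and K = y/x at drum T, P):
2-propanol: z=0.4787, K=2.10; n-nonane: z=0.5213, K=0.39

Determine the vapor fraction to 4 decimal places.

Binary case is linear: z₁(K₁−1)(1+ψ(K₂−1)) + z₂(K₂−1)(1+ψ(K₁−1)) = 0
⇒ ψ = [z₁(K₁−1)+z₂(K₂−1)] / [−(K₁−1)(K₂−1)] = 0.20858/0.67100 = 0.3108

ψ = 0.3108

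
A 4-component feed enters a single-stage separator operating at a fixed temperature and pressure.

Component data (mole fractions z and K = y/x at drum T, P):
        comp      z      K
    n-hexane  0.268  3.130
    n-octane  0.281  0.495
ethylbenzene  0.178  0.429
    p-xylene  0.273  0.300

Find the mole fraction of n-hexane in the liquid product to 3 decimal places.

x_n-hexane = 0.218

Let ψ = V/F and solve Σ zᵢ(Kᵢ−1)/(1+ψ(Kᵢ−1)) = 0.
g(0) = ΣzᵢKᵢ − 1 = 0.136 and g(1) = 1 − Σzᵢ/Kᵢ = -0.978, so a root lies in (0, 1).
Iterate (Newton) starting at ψ = 0.49:
  ψ = 0.490: g = -0.3412, g' = -0.839 → ψ = 0.083
  ψ = 0.083: g = 0.0268, g' = -1.169 → ψ = 0.106
  ψ = 0.106: g = 0.0007, g' = -1.110 → ψ = 0.107
Converged at ψ = 0.107.
Compositions from xᵢ = zᵢ/(1+ψ(Kᵢ−1)), yᵢ = Kᵢxᵢ:
  n-hexane: x = 0.218, y = 0.683
  n-octane: x = 0.297, y = 0.147
  ethylbenzene: x = 0.190, y = 0.081
  p-xylene: x = 0.295, y = 0.089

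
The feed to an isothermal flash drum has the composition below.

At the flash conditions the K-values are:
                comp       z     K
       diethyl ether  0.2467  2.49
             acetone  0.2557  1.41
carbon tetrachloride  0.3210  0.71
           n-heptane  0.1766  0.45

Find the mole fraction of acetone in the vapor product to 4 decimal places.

Let ψ = V/F and solve Σ zᵢ(Kᵢ−1)/(1+ψ(Kᵢ−1)) = 0.
g(0) = ΣzᵢKᵢ − 1 = 0.2822 and g(1) = 1 − Σzᵢ/Kᵢ = -0.1250, so a root lies in (0, 1).
Newton–Raphson from ψ = 0.68:
  ψ = 0.6800: g = -0.00655, g' = -0.3396 → ψ = 0.6607
Converged at ψ = 0.6607.
Compositions from xᵢ = zᵢ/(1+ψ(Kᵢ−1)), yᵢ = Kᵢxᵢ:
  diethyl ether: x = 0.1243, y = 0.3096
  acetone: x = 0.2012, y = 0.2837
  carbon tetrachloride: x = 0.3971, y = 0.2819
  n-heptane: x = 0.2774, y = 0.1248

y_acetone = 0.2837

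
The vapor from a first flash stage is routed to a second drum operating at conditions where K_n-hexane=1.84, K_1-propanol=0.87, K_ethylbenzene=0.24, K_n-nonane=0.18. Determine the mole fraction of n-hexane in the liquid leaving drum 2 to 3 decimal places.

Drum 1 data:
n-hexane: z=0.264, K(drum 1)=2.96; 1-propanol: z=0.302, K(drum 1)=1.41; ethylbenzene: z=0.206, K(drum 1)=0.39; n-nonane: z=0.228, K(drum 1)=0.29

Drum 1:
Rachford–Rice: g(ψ₁) = Σ zᵢ(Kᵢ−1)/(1+ψ₁(Kᵢ−1)) = 0.
g(0) = ΣzᵢKᵢ − 1 = 0.354 and g(1) = 1 − Σzᵢ/Kᵢ = -0.618, so a root lies in (0, 1).
Newton iteration, ψ₁⁰ = 0.33:
  ψ₁ = 0.330: g = 0.0545, g' = -0.730 → ψ₁ = 0.405
  ψ₁ = 0.405: g = 0.0007, g' = -0.714 → ψ₁ = 0.406
Converged at ψ₁ = 0.406.
Drum-1 compositions:
  n-hexane: x = 0.147, y = 0.435
  1-propanol: x = 0.259, y = 0.365
  ethylbenzene: x = 0.274, y = 0.107
  n-nonane: x = 0.320, y = 0.093
Drum-2 feed = drum-1 vapor: z₂ = (0.4353, 0.3651, 0.1068, 0.0929).
Drum 2:
Let ψ₂ = V/F and solve Σ zᵢ(Kᵢ−1)/(1+ψ₂(Kᵢ−1)) = 0.
Feasibility: ΣzᵢKᵢ = 1.161, Σzᵢ/Kᵢ = 1.617 — both > 1, two phases present.
Iterate (Newton) starting at ψ₂ = 0.5:
  ψ₂ = 0.500: g = -0.0532, g' = -0.499 → ψ₂ = 0.393
  ψ₂ = 0.393: g = -0.0034, g' = -0.442 → ψ₂ = 0.386
Converged at ψ₂ = 0.386.
  n-hexane: x = 0.329, y = 0.605
  1-propanol: x = 0.384, y = 0.334
  ethylbenzene: x = 0.151, y = 0.036
  n-nonane: x = 0.136, y = 0.024

x_n-hexane (drum 2) = 0.329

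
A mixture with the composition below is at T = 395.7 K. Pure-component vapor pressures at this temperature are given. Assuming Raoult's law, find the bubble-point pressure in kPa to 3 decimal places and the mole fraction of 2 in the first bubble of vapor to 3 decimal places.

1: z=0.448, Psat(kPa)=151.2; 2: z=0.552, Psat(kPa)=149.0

At the bubble point ψ → 0, so ΣzᵢKᵢ = 1 with Kᵢ = Pᵢˢᵃᵗ/P ⇒ P = ΣzᵢPᵢˢᵃᵗ.
P = 0.448·151.2 + 0.552·149.0 = 149.986 kPa
yᵢ = zᵢPᵢˢᵃᵗ/P ⇒ y_2 = 0.552·149.0/149.986 = 0.548

Pbub = 149.986 kPa, y_2 = 0.548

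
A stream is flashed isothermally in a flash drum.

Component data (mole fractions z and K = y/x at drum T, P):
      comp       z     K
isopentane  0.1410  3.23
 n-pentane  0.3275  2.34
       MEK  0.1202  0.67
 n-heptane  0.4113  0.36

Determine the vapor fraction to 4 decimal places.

Newton–Raphson from ψ = 0.5:
  ψ = 0.5000: g = -0.02316, g' = -0.7507 → ψ = 0.4692
Converged at ψ = 0.4692.

ψ = 0.4692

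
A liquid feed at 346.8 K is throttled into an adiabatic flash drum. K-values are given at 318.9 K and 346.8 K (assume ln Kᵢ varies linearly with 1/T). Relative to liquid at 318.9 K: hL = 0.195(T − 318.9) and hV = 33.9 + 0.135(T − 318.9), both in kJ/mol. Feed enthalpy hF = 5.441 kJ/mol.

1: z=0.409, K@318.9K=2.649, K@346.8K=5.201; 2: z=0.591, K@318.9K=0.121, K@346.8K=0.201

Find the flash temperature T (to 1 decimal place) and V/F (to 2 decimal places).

T = 321.5 K, V/F = 0.15

Adiabatic flash: solve Rachford–Rice at each trial T, then check hF = ψ·hV(T) + (1−ψ)·hL(T).
  T = 318.9 K: K = (2.649, 0.121), RR gives ψ = 0.107, H_out = 3.624 kJ/mol
  T = 346.8 K: K = (5.201, 0.201), RR gives ψ = 0.371, H_out = 17.403 kJ/mol
  T = 332.9 K: K = (3.769, 0.158), RR gives ψ = 0.272, H_out = 11.729 kJ/mol
  T = 325.9 K: K = (3.172, 0.139), RR gives ψ = 0.203, H_out = 8.150 kJ/mol
  T = 322.4 K: K = (2.901, 0.130), RR gives ψ = 0.159, H_out = 6.042 kJ/mol
  T = 320.6 K: K = (2.769, 0.125), RR gives ψ = 0.133, H_out = 4.843 kJ/mol
Linear interpolation between T = 320.6 (H_out = 4.843) and T = 322.4 (H_out = 6.042) on hF = 5.441 gives T ≈ 321.5 K, at which ψ = 0.15.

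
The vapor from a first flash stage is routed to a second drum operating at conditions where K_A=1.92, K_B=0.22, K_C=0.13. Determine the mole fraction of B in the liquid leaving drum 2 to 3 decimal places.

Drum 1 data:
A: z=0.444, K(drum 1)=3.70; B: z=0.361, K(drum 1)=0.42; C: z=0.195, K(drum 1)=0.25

x_B (drum 2) = 0.381

Drum 1:
Material balance + equilibrium reduce to Σ zᵢ(Kᵢ−1)/(1+ψ₁(Kᵢ−1)) = 0.
g(0) = ΣzᵢKᵢ − 1 = 0.843 and g(1) = 1 − Σzᵢ/Kᵢ = -0.760, so a root lies in (0, 1).
Iterate (Newton) starting at ψ₁ = 0.61:
  ψ₁ = 0.610: g = -0.1407, g' = -1.125 → ψ₁ = 0.485
  ψ₁ = 0.485: g = -0.0021, g' = -1.113 → ψ₁ = 0.483
Converged at ψ₁ = 0.483.
Drum-1 compositions:
  A: x = 0.193, y = 0.713
  B: x = 0.502, y = 0.211
  C: x = 0.306, y = 0.076
Drum-2 feed = drum-1 vapor: z₂ = (0.7129, 0.2106, 0.0764).
Drum 2:
Newton iteration, ψ₂⁰ = 0.47:
  ψ₂ = 0.470: g = 0.0860, g' = -0.779 → ψ₂ = 0.580
  ψ₂ = 0.580: g = -0.0069, g' = -0.920 → ψ₂ = 0.573
Converged at ψ₂ = 0.573.
  A: x = 0.467, y = 0.896
  B: x = 0.381, y = 0.084
  C: x = 0.152, y = 0.020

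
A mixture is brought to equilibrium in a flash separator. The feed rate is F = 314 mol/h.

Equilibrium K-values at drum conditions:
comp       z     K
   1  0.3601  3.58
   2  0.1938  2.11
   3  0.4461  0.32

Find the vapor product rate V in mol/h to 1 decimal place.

Let β = V/F and solve Σ zᵢ(Kᵢ−1)/(1+β(Kᵢ−1)) = 0.
g(0) = ΣzᵢKᵢ − 1 = 0.8408 and g(1) = 1 − Σzᵢ/Kᵢ = -0.5865, so a root lies in (0, 1).
Newton iteration, β⁰ = 0.35:
  β = 0.3500: g = 0.24504, g' = -1.1410 → β = 0.5648
  β = 0.5648: g = 0.01786, g' = -1.0309 → β = 0.5821
  β = 0.5821: g = -0.00004, g' = -1.0362 → β = 0.5820
Converged at β = 0.5820.
Then V = β·F = 0.5820·314 = 182.8 mol/h and L = F − V = 131.2 mol/h.

V = 182.8 mol/h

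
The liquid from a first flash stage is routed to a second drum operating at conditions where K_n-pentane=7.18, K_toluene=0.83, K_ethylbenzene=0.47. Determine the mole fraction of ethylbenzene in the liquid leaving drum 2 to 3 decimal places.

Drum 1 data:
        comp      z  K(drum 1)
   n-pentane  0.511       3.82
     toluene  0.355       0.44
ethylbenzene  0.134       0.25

Drum 1:
Let ψ₁ = V/F and solve Σ zᵢ(Kᵢ−1)/(1+ψ₁(Kᵢ−1)) = 0.
Check two-phase: ΣzᵢKᵢ = 2.142 > 1 and Σzᵢ/Kᵢ = 1.477 > 1, so g(0) = 1.142 > 0 and g(1) = -0.477 < 0.
Iterate (Newton) starting at ψ₁ = 0.33:
  ψ₁ = 0.330: g = 0.3690, g' = -1.391 → ψ₁ = 0.595
  ψ₁ = 0.595: g = 0.0582, g' = -1.063 → ψ₁ = 0.650
Converged at ψ₁ = 0.650.
Drum-1 compositions:
  n-pentane: x = 0.180, y = 0.689
  toluene: x = 0.558, y = 0.246
  ethylbenzene: x = 0.261, y = 0.065
Drum-2 feed = drum-1 liquid: z₂ = (0.1804, 0.5582, 0.2615).
Drum 2:
Newton–Raphson from ψ₂ = 0.5:
  ψ₂ = 0.500: g = -0.0197, g' = -0.567 → ψ₂ = 0.465
  ψ₂ = 0.465: g = 0.0007, g' = -0.607 → ψ₂ = 0.466
Converged at ψ₂ = 0.466.
  n-pentane: x = 0.046, y = 0.334
  toluene: x = 0.606, y = 0.503
  ethylbenzene: x = 0.347, y = 0.163

x_ethylbenzene (drum 2) = 0.347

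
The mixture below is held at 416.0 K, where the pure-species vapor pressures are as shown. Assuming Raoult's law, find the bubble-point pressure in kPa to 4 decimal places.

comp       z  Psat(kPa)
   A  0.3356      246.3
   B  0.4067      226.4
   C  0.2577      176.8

At the bubble point ψ → 0, so ΣzᵢKᵢ = 1 with Kᵢ = Pᵢˢᵃᵗ/P ⇒ P = ΣzᵢPᵢˢᵃᵗ.
P = 0.3356·246.3 + 0.4067·226.4 + 0.2577·176.8 = 220.2965 kPa

Pbub = 220.2965 kPa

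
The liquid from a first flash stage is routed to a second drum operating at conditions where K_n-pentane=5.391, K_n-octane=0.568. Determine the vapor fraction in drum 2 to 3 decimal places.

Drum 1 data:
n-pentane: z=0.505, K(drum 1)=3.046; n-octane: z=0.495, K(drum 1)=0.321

V/F (drum 2) = 0.406

Drum 1:
Material balance + equilibrium reduce to Σ zᵢ(Kᵢ−1)/(1+ψ₁(Kᵢ−1)) = 0.
Feasibility: ΣzᵢKᵢ = 1.697, Σzᵢ/Kᵢ = 1.708 — both > 1, two phases present.
Newton–Raphson from ψ₁ = 0.45:
  ψ₁ = 0.450: g = 0.0540, g' = -1.046 → ψ₁ = 0.502
Converged at ψ₁ = 0.502.
Drum-1 compositions:
  n-pentane: x = 0.249, y = 0.759
  n-octane: x = 0.751, y = 0.241
Drum-2 feed = drum-1 liquid: z₂ = (0.2492, 0.7508).
Drum 2:
Rachford–Rice: g(ψ₂) = Σ zᵢ(Kᵢ−1)/(1+ψ₂(Kᵢ−1)) = 0.
Feasibility: ΣzᵢKᵢ = 1.770, Σzᵢ/Kᵢ = 1.368 — both > 1, two phases present.
Newton–Raphson from ψ₂ = 0.61:
  ψ₂ = 0.610: g = -0.1430, g' = -0.613 → ψ₂ = 0.377
  ψ₂ = 0.377: g = 0.0247, g' = -0.881 → ψ₂ = 0.405
  ψ₂ = 0.405: g = 0.0008, g' = -0.828 → ψ₂ = 0.406
Converged at ψ₂ = 0.406.
  n-pentane: x = 0.090, y = 0.483
  n-octane: x = 0.910, y = 0.517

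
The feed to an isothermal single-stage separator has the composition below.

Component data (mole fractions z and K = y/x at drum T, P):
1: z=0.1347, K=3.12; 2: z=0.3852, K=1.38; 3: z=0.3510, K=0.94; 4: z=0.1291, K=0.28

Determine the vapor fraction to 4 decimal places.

Material balance + equilibrium reduce to Σ zᵢ(Kᵢ−1)/(1+ψ(Kᵢ−1)) = 0.
Check two-phase: ΣzᵢKᵢ = 1.3179 > 1 and Σzᵢ/Kᵢ = 1.1568 > 1, so g(0) = 0.3179 > 0 and g(1) = -0.1568 < 0.
Newton–Raphson from ψ = 0.5:
  ψ = 0.5000: g = 0.09468, g' = -0.3467 → ψ = 0.7731
  ψ = 0.7731: g = -0.01039, g' = -0.4620 → ψ = 0.7506
  ψ = 0.7506: g = -0.00023, g' = -0.4421 → ψ = 0.7501
Converged at ψ = 0.7501.

ψ = 0.7501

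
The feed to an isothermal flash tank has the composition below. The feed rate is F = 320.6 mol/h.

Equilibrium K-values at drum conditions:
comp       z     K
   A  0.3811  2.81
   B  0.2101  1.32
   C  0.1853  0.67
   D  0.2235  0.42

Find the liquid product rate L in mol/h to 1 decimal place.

L = 57.8 mol/h

Let ψ = V/F and solve Σ zᵢ(Kᵢ−1)/(1+ψ(Kᵢ−1)) = 0.
g(0) = ΣzᵢKᵢ − 1 = 0.5662 and g(1) = 1 − Σzᵢ/Kᵢ = -0.1035, so a root lies in (0, 1).
Newton iteration, ψ⁰ = 0.5:
  ψ = 0.5000: g = 0.16424, g' = -0.5381 → ψ = 0.8052
  ψ = 0.8052: g = 0.00765, g' = -0.5225 → ψ = 0.8199
  ψ = 0.8199: g = -0.00003, g' = -0.5271 → ψ = 0.8198
Converged at ψ = 0.8198.
Then V = ψ·F = 0.8198·320.6 = 262.8 mol/h and L = F − V = 57.8 mol/h.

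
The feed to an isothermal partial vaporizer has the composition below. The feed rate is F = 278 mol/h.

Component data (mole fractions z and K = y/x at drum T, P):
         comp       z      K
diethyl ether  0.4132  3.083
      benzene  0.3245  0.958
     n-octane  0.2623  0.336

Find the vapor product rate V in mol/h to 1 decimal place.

Material balance + equilibrium reduce to Σ zᵢ(Kᵢ−1)/(1+ψ(Kᵢ−1)) = 0.
g(0) = ΣzᵢKᵢ − 1 = 0.6729 and g(1) = 1 − Σzᵢ/Kᵢ = -0.2534, so a root lies in (0, 1).
Newton–Raphson from ψ = 0.35:
  ψ = 0.3500: g = 0.25705, g' = -0.7966 → ψ = 0.6727
  ψ = 0.6727: g = 0.02964, g' = -0.6893 → ψ = 0.7157
  ψ = 0.7157: g = -0.00040, g' = -0.7095 → ψ = 0.7151
Converged at ψ = 0.7151.
Then V = ψ·F = 0.7151·278 = 198.8 mol/h and L = F − V = 79.2 mol/h.

V = 198.8 mol/h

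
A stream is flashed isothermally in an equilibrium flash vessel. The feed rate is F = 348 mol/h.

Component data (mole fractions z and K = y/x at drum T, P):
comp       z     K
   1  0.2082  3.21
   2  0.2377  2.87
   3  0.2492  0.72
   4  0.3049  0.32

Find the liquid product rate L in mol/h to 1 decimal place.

L = 150.9 mol/h

Let β = V/F and solve Σ zᵢ(Kᵢ−1)/(1+β(Kᵢ−1)) = 0.
g(0) = ΣzᵢKᵢ − 1 = 0.6275 and g(1) = 1 − Σzᵢ/Kᵢ = -0.4466, so a root lies in (0, 1).
Iterate (Newton) starting at β = 0.36:
  β = 0.3600: g = 0.16977, g' = -0.8837 → β = 0.5521
  β = 0.5521: g = 0.01144, g' = -0.7963 → β = 0.5665
Converged at β = 0.5665.
Then V = β·F = 0.5665·348 = 197.1 mol/h and L = F − V = 150.9 mol/h.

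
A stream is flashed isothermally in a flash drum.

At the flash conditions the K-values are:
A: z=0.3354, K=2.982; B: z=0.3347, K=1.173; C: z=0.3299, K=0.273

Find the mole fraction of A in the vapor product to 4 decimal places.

y_A = 0.4957

Rachford–Rice: g(ψ) = Σ zᵢ(Kᵢ−1)/(1+ψ(Kᵢ−1)) = 0.
Feasibility: ΣzᵢKᵢ = 1.4828, Σzᵢ/Kᵢ = 1.6062 — both > 1, two phases present.
Newton–Raphson from ψ = 0.42:
  ψ = 0.4200: g = 0.07150, g' = -0.7624 → ψ = 0.5138
  ψ = 0.5138: g = -0.00029, g' = -0.7761 → ψ = 0.5134
Converged at ψ = 0.5134.
Compositions from xᵢ = zᵢ/(1+ψ(Kᵢ−1)), yᵢ = Kᵢxᵢ:
  A: x = 0.1662, y = 0.4957
  B: x = 0.3074, y = 0.3606
  C: x = 0.5264, y = 0.1437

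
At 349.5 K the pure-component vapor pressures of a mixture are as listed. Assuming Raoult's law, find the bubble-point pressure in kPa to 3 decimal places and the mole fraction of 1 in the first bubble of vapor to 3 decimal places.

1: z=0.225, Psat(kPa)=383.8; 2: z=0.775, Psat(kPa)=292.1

Pbub = 312.733 kPa, y_1 = 0.276

At the bubble point ψ → 0, so ΣzᵢKᵢ = 1 with Kᵢ = Pᵢˢᵃᵗ/P ⇒ P = ΣzᵢPᵢˢᵃᵗ.
P = 0.225·383.8 + 0.775·292.1 = 312.733 kPa
yᵢ = zᵢPᵢˢᵃᵗ/P ⇒ y_1 = 0.225·383.8/312.733 = 0.276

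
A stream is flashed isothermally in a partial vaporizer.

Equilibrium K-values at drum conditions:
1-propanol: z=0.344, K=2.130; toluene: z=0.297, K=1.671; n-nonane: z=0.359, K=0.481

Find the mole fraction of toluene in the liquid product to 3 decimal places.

x_toluene = 0.191

Let ψ = V/F and solve Σ zᵢ(Kᵢ−1)/(1+ψ(Kᵢ−1)) = 0.
Feasibility: ΣzᵢKᵢ = 1.402, Σzᵢ/Kᵢ = 1.086 — both > 1, two phases present.
Iterate (Newton) starting at ψ = 0.5:
  ψ = 0.500: g = 0.1460, g' = -0.431 → ψ = 0.839
  ψ = 0.839: g = -0.0030, g' = -0.474 → ψ = 0.833
Converged at ψ = 0.833.
Compositions from xᵢ = zᵢ/(1+ψ(Kᵢ−1)), yᵢ = Kᵢxᵢ:
  1-propanol: x = 0.177, y = 0.378
  toluene: x = 0.191, y = 0.318
  n-nonane: x = 0.632, y = 0.304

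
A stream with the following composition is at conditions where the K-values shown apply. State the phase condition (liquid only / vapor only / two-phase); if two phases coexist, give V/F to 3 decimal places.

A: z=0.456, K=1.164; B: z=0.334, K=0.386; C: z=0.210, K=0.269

liquid only

ΣzᵢKᵢ = 0.716; Σzᵢ/Kᵢ = 2.038.
Since ΣzᵢKᵢ < 1 the mixture is below its bubble point — single liquid phase.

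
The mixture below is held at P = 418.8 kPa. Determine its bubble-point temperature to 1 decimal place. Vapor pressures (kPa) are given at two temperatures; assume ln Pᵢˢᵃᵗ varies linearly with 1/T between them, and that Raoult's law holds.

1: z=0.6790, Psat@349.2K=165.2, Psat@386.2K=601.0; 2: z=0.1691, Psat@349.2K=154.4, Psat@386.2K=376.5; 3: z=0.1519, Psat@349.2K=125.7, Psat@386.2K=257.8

T = 379.5 K

Bubble-point temperature: ΣzᵢPᵢˢᵃᵗ(T) = P. Interpolate ln Pᵢˢᵃᵗ = aᵢ + bᵢ/T.
  T = 349.2 K: ΣzᵢPᵢˢᵃᵗ = 157.37 kPa
  T = 386.2 K: ΣzᵢPᵢˢᵃᵗ = 510.90 kPa
  T = 367.7 K: ΣzᵢPᵢˢᵃᵗ = 290.55 kPa
  T = 376.9 K: ΣzᵢPᵢˢᵃᵗ = 386.95 kPa
  T = 381.5 K: ΣzᵢPᵢˢᵃᵗ = 444.60 kPa
  T = 379.2 K: ΣzᵢPᵢˢᵃᵗ = 414.92 kPa
Interpolating between 379.2 K and 381.5 K gives T ≈ 379.5 K.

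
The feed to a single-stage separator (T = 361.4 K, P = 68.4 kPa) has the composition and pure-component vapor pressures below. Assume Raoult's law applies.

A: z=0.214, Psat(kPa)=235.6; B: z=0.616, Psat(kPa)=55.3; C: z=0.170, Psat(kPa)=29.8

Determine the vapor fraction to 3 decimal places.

Raoult's law: Kᵢ = Pᵢˢᵃᵗ/P = Pᵢˢᵃᵗ/68.4.
  K_A = 235.6/68.4 = 3.44444, K_B = 55.3/68.4 = 0.80848, K_C = 29.8/68.4 = 0.43567
Rachford–Rice: g(ψ) = Σ zᵢ(Kᵢ−1)/(1+ψ(Kᵢ−1)) = 0.
g(0) = ΣzᵢKᵢ − 1 = 0.309 and g(1) = 1 − Σzᵢ/Kᵢ = -0.214, so a root lies in (0, 1).
Newton iteration, ψ⁰ = 0.63:
  ψ = 0.630: g = -0.0771, g' = -0.358 → ψ = 0.415
  ψ = 0.415: g = 0.0064, g' = -0.434 → ψ = 0.429
  ψ = 0.429: g = 0.0001, g' = -0.426 → ψ = 0.430
Converged at ψ = 0.430.

ψ = 0.430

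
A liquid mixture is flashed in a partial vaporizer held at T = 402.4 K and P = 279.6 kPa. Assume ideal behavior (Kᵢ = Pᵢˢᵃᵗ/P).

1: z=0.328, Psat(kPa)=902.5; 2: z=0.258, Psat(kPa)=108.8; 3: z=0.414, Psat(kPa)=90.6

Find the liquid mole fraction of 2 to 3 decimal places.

Raoult's law: Kᵢ = Pᵢˢᵃᵗ/P = Pᵢˢᵃᵗ/279.6.
  K_1 = 902.5/279.6 = 3.22783, K_2 = 108.8/279.6 = 0.38913, K_3 = 90.6/279.6 = 0.32403
Rachford–Rice: g(ψ) = Σ zᵢ(Kᵢ−1)/(1+ψ(Kᵢ−1)) = 0.
Feasibility: ΣzᵢKᵢ = 1.293, Σzᵢ/Kᵢ = 2.042 — both > 1, two phases present.
Newton iteration, ψ⁰ = 0.7:
  ψ = 0.700: g = -0.5210, g' = -1.224 → ψ = 0.274
  ψ = 0.274: g = -0.0793, g' = -1.051 → ψ = 0.199
  ψ = 0.199: g = 0.0037, g' = -1.159 → ψ = 0.202
Converged at ψ = 0.202.
Compositions from xᵢ = zᵢ/(1+ψ(Kᵢ−1)), yᵢ = Kᵢxᵢ:
  1: x = 0.226, y = 0.730
  2: x = 0.294, y = 0.115
  3: x = 0.479, y = 0.155

x_2 = 0.294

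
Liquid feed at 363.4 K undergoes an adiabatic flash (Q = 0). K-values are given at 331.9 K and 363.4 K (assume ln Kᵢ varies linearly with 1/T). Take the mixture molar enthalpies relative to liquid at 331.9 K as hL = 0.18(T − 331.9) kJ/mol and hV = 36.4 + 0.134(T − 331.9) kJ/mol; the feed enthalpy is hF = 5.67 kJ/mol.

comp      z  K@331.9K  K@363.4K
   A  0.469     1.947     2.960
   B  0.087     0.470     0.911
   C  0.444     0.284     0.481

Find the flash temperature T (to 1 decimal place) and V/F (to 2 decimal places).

T = 333.1 K, V/F = 0.15

Adiabatic flash: solve Rachford–Rice at each trial T, then check hF = ψ·hV(T) + (1−ψ)·hL(T).
  T = 331.9 K: K = (1.947, 0.470, 0.284), RR gives ψ = 0.123, H_out = 4.470 kJ/mol
  T = 363.4 K: K = (2.960, 0.911, 0.481), RR gives ψ = 0.728, H_out = 31.121 kJ/mol
  T = 347.6 K: K = (2.422, 0.664, 0.374), RR gives ψ = 0.429, H_out = 18.121 kJ/mol
  T = 339.8 K: K = (2.179, 0.561, 0.327), RR gives ψ = 0.286, H_out = 11.717 kJ/mol
  T = 335.9 K: K = (2.062, 0.515, 0.305), RR gives ψ = 0.209, H_out = 8.284 kJ/mol
  T = 333.9 K: K = (2.004, 0.492, 0.295), RR gives ψ = 0.167, H_out = 6.422 kJ/mol
Linear interpolation between T = 331.9 (H_out = 4.470) and T = 333.9 (H_out = 6.422) on hF = 5.67 gives T ≈ 333.1 K, at which ψ = 0.15.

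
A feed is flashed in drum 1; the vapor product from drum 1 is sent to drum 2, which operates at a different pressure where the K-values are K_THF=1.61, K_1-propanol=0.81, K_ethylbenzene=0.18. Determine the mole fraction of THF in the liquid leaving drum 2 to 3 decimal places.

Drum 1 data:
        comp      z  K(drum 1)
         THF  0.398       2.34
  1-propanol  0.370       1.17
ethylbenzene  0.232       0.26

x_THF (drum 2) = 0.386

Drum 1:
Newton–Raphson from ψ₁ = 0.5:
  ψ₁ = 0.500: g = 0.1048, g' = -0.585 → ψ₁ = 0.679
  ψ₁ = 0.679: g = -0.0095, g' = -0.718 → ψ₁ = 0.666
Converged at ψ₁ = 0.666.
Drum-1 compositions:
  THF: x = 0.210, y = 0.492
  1-propanol: x = 0.332, y = 0.389
  ethylbenzene: x = 0.457, y = 0.119
Drum-2 feed = drum-1 vapor: z₂ = (0.4922, 0.3889, 0.1189).
Drum 2:
Newton–Raphson from ψ₂ = 0.5:
  ψ₂ = 0.500: g = -0.0168, g' = -0.354 → ψ₂ = 0.453
  ψ₂ = 0.453: g = -0.0006, g' = -0.331 → ψ₂ = 0.451
Converged at ψ₂ = 0.451.
  THF: x = 0.386, y = 0.622
  1-propanol: x = 0.425, y = 0.345
  ethylbenzene: x = 0.189, y = 0.034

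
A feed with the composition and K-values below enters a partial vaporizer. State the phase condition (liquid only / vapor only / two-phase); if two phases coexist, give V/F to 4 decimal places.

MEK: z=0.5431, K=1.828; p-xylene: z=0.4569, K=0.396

two-phase, V/F = 0.3474

ΣzᵢKᵢ = 1.1737; Σzᵢ/Kᵢ = 1.4509.
Both exceed 1, so a two-phase solution exists.
Newton–Raphson from ψ = 0.37:
  ψ = 0.3700: g = -0.01116, g' = -0.4946 → ψ = 0.3474
Converged at ψ = 0.3474.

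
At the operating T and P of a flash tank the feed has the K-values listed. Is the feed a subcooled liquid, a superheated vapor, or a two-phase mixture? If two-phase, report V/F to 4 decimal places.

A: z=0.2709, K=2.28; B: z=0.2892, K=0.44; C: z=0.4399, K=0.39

subcooled liquid

ΣzᵢKᵢ = 0.9165; Σzᵢ/Kᵢ = 1.9040.
Since ΣzᵢKᵢ < 1 the mixture is below its bubble point — single liquid phase.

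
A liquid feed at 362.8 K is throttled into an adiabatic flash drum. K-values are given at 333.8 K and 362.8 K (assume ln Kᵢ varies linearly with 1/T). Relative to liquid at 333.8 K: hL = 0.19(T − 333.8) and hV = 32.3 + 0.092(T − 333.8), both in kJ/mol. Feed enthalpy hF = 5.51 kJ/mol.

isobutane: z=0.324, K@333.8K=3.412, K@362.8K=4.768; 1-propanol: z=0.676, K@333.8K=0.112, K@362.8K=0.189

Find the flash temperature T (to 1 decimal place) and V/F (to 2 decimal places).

T = 341.7 K, V/F = 0.13

Adiabatic flash: solve Rachford–Rice at each trial T, then check hF = ψ·hV(T) + (1−ψ)·hL(T).
  T = 333.8 K: K = (3.412, 0.112), RR gives ψ = 0.085, H_out = 2.733 kJ/mol
  T = 362.8 K: K = (4.768, 0.189), RR gives ψ = 0.220, H_out = 11.994 kJ/mol
  T = 348.3 K: K = (4.062, 0.147), RR gives ψ = 0.159, H_out = 7.667 kJ/mol
  T = 341.1 K: K = (3.732, 0.129), RR gives ψ = 0.124, H_out = 5.318 kJ/mol
  T = 344.7 K: K = (3.895, 0.138), RR gives ψ = 0.142, H_out = 6.514 kJ/mol
  T = 342.9 K: K = (3.813, 0.133), RR gives ψ = 0.133, H_out = 5.922 kJ/mol
Linear interpolation between T = 341.1 (H_out = 5.318) and T = 342.9 (H_out = 5.922) on hF = 5.51 gives T ≈ 341.7 K, at which ψ = 0.13.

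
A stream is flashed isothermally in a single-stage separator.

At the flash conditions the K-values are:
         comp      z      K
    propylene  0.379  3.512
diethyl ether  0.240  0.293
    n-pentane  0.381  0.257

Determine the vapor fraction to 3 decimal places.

ψ = 0.273

Let ψ = V/F and solve Σ zᵢ(Kᵢ−1)/(1+ψ(Kᵢ−1)) = 0.
g(0) = ΣzᵢKᵢ − 1 = 0.499 and g(1) = 1 − Σzᵢ/Kᵢ = -1.410, so a root lies in (0, 1).
Newton iteration, ψ⁰ = 0.57:
  ψ = 0.570: g = -0.3838, g' = -1.374 → ψ = 0.291
  ψ = 0.291: g = -0.0244, g' = -1.331 → ψ = 0.272
  ψ = 0.272: g = 0.0002, g' = -1.358 → ψ = 0.273
Converged at ψ = 0.273.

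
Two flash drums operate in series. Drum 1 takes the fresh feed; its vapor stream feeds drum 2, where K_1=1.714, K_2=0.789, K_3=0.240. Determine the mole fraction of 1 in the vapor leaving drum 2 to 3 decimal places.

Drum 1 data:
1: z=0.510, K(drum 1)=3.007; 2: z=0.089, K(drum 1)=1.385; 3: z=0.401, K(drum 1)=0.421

y_1 (drum 2) = 0.818

Drum 1:
Rachford–Rice: g(ψ₁) = Σ zᵢ(Kᵢ−1)/(1+ψ₁(Kᵢ−1)) = 0.
Check two-phase: ΣzᵢKᵢ = 1.826 > 1 and Σzᵢ/Kᵢ = 1.186 > 1, so g(0) = 0.826 > 0 and g(1) = -0.186 < 0.
Iterate (Newton) starting at ψ₁ = 0.63:
  ψ₁ = 0.630: g = 0.1141, g' = -0.742 → ψ₁ = 0.784
  ψ₁ = 0.784: g = -0.0009, g' = -0.769 → ψ₁ = 0.783
Converged at ψ₁ = 0.783.
Drum-1 compositions:
  1: x = 0.198, y = 0.597
  2: x = 0.068, y = 0.095
  3: x = 0.733, y = 0.309
Drum-2 feed = drum-1 vapor: z₂ = (0.5966, 0.0947, 0.3087).
Drum 2:
Newton–Raphson from ψ₂ = 0.38:
  ψ₂ = 0.380: g = -0.0165, g' = -0.546 → ψ₂ = 0.350
  ψ₂ = 0.350: g = -0.0002, g' = -0.530 → ψ₂ = 0.349
Converged at ψ₂ = 0.349.
  1: x = 0.478, y = 0.818
  2: x = 0.102, y = 0.081
  3: x = 0.420, y = 0.101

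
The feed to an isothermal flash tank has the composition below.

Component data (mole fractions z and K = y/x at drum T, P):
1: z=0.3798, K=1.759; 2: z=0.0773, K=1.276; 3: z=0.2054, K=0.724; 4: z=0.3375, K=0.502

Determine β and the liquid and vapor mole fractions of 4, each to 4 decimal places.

β = 0.2828, x_4 = 0.3928, y_4 = 0.1972

Iterate (Newton) starting at β = 0.5:
  β = 0.5000: g = -0.06185, g' = -0.2890 → β = 0.2860
  β = 0.2860: g = -0.00090, g' = -0.2850 → β = 0.2828
Converged at β = 0.2828.
Compositions from xᵢ = zᵢ/(1+β(Kᵢ−1)), yᵢ = Kᵢxᵢ:
  1: x = 0.3127, y = 0.5500
  2: x = 0.0717, y = 0.0915
  3: x = 0.2228, y = 0.1613
  4: x = 0.3928, y = 0.1972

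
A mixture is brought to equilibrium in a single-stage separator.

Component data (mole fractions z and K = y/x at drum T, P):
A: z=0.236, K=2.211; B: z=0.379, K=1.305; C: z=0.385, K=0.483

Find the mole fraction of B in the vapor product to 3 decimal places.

y_B = 0.426

Newton iteration, ψ⁰ = 0.5:
  ψ = 0.500: g = 0.0099, g' = -0.348 → ψ = 0.528
Converged at ψ = 0.528.
Compositions from xᵢ = zᵢ/(1+ψ(Kᵢ−1)), yᵢ = Kᵢxᵢ:
  A: x = 0.144, y = 0.318
  B: x = 0.326, y = 0.426
  C: x = 0.530, y = 0.256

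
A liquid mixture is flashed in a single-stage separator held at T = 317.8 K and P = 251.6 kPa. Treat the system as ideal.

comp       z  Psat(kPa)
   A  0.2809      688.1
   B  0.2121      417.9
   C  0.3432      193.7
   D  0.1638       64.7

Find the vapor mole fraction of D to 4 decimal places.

y_D = 0.0812

Raoult's law: Kᵢ = Pᵢˢᵃᵗ/P = Pᵢˢᵃᵗ/251.6.
  K_A = 688.1/251.6 = 2.734897, K_B = 417.9/251.6 = 1.660970, K_C = 193.7/251.6 = 0.769873, K_D = 64.7/251.6 = 0.257154
Rachford–Rice: g(V/F) = Σ zᵢ(Kᵢ−1)/(1+V/F(Kᵢ−1)) = 0.
g(0) = ΣzᵢKᵢ − 1 = 0.4269 and g(1) = 1 − Σzᵢ/Kᵢ = -0.3132, so a root lies in (0, 1).
Iterate (Newton) starting at V/F = 0.5:
  V/F = 0.5000: g = 0.08350, g' = -0.5468 → V/F = 0.6527
  V/F = 0.6527: g = -0.00268, g' = -0.5970 → V/F = 0.6482
Converged at V/F = 0.6482.
Compositions from xᵢ = zᵢ/(1+V/F(Kᵢ−1)), yᵢ = Kᵢxᵢ:
  A: x = 0.1322, y = 0.3616
  B: x = 0.1485, y = 0.2466
  C: x = 0.4034, y = 0.3105
  D: x = 0.3159, y = 0.0812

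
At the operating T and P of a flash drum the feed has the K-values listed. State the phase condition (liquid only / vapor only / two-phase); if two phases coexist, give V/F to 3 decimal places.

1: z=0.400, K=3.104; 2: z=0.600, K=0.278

ΣzᵢKᵢ = 1.408; Σzᵢ/Kᵢ = 2.287.
Both exceed 1, so a two-phase solution exists.
Material balance + equilibrium reduce to Σ zᵢ(Kᵢ−1)/(1+ψ(Kᵢ−1)) = 0.
Binary case is linear: z₁(K₁−1)(1+ψ(K₂−1)) + z₂(K₂−1)(1+ψ(K₁−1)) = 0
⇒ ψ = [z₁(K₁−1)+z₂(K₂−1)] / [−(K₁−1)(K₂−1)] = 0.4084/1.5191 = 0.269

two-phase, V/F = 0.269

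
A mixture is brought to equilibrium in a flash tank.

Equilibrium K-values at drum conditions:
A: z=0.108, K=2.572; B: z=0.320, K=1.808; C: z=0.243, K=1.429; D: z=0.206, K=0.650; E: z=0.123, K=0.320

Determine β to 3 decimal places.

Let β = V/F and solve Σ zᵢ(Kᵢ−1)/(1+β(Kᵢ−1)) = 0.
g(0) = ΣzᵢKᵢ − 1 = 0.377 and g(1) = 1 − Σzᵢ/Kᵢ = -0.090, so a root lies in (0, 1).
Newton–Raphson from β = 0.44:
  β = 0.440: g = 0.1742, g' = -0.390 → β = 0.887
  β = 0.887: g = -0.0184, g' = -0.555 → β = 0.854
  β = 0.854: g = -0.0006, g' = -0.521 → β = 0.853
Converged at β = 0.853.

β = 0.853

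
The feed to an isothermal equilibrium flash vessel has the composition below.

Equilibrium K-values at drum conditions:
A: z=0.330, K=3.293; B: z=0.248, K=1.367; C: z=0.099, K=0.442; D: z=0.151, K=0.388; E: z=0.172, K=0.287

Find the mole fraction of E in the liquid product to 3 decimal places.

Material balance + equilibrium reduce to Σ zᵢ(Kᵢ−1)/(1+ψ(Kᵢ−1)) = 0.
Feasibility: ΣzᵢKᵢ = 1.577, Σzᵢ/Kᵢ = 1.494 — both > 1, two phases present.
Newton–Raphson from ψ = 0.5:
  ψ = 0.500: g = 0.0291, g' = -0.788 → ψ = 0.537
Converged at ψ = 0.537.
Compositions from xᵢ = zᵢ/(1+ψ(Kᵢ−1)), yᵢ = Kᵢxᵢ:
  A: x = 0.148, y = 0.487
  B: x = 0.207, y = 0.283
  C: x = 0.141, y = 0.062
  D: x = 0.225, y = 0.087
  E: x = 0.279, y = 0.080

x_E = 0.279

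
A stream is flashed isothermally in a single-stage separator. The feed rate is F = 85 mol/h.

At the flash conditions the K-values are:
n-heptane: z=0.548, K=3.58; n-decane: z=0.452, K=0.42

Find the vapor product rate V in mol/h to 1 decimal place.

V = 65.4 mol/h

Binary case is linear: z₁(K₁−1)(1+β(K₂−1)) + z₂(K₂−1)(1+β(K₁−1)) = 0
⇒ β = [z₁(K₁−1)+z₂(K₂−1)] / [−(K₁−1)(K₂−1)] = 1.1517/1.4964 = 0.770
Then V = β·F = 0.7696·85 = 65.4 mol/h and L = F − V = 19.6 mol/h.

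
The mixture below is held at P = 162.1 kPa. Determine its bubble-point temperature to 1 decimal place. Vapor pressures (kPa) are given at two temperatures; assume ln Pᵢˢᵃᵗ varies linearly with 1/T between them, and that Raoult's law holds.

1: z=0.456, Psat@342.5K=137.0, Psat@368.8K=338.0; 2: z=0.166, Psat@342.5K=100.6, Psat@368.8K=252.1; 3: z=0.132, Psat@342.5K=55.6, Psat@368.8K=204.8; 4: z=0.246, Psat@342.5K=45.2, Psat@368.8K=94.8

T = 356.5 K

Bubble-point temperature: ΣzᵢPᵢˢᵃᵗ(T) = P. Interpolate ln Pᵢˢᵃᵗ = aᵢ + bᵢ/T.
  T = 342.5 K: ΣzᵢPᵢˢᵃᵗ = 97.63 kPa
  T = 368.8 K: ΣzᵢPᵢˢᵃᵗ = 246.33 kPa
  T = 355.6 K: ΣzᵢPᵢˢᵃᵗ = 157.14 kPa
  T = 362.2 K: ΣzᵢPᵢˢᵃᵗ = 197.45 kPa
  T = 358.9 K: ΣzᵢPᵢˢᵃᵗ = 176.31 kPa
  T = 357.2 K: ΣzᵢPᵢˢᵃᵗ = 166.20 kPa
Interpolating between 355.6 K and 357.2 K gives T ≈ 356.5 K.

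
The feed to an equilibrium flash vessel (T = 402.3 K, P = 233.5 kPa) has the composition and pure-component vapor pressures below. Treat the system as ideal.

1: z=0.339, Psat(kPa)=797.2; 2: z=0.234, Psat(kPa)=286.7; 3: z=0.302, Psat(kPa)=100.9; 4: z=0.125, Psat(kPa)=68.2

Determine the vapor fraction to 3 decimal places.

ψ = 0.556

Raoult's law: Kᵢ = Pᵢˢᵃᵗ/P = Pᵢˢᵃᵗ/233.5.
  K_1 = 797.2/233.5 = 3.41413, K_2 = 286.7/233.5 = 1.22784, K_3 = 100.9/233.5 = 0.43212, K_4 = 68.2/233.5 = 0.29208
Rachford–Rice: g(ψ) = Σ zᵢ(Kᵢ−1)/(1+ψ(Kᵢ−1)) = 0.
g(0) = ΣzᵢKᵢ − 1 = 0.612 and g(1) = 1 − Σzᵢ/Kᵢ = -0.417, so a root lies in (0, 1).
Iterate (Newton) starting at ψ = 0.5:
  ψ = 0.500: g = 0.0422, g' = -0.755 → ψ = 0.556
Converged at ψ = 0.556.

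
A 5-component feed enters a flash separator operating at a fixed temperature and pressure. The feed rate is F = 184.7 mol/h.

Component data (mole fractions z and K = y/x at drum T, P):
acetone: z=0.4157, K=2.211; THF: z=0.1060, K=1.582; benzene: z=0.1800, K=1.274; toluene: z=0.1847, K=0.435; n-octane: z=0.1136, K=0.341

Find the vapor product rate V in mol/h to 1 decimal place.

V = 144.5 mol/h

Material balance + equilibrium reduce to Σ zᵢ(Kᵢ−1)/(1+β(Kᵢ−1)) = 0.
Feasibility: ΣzᵢKᵢ = 1.4352, Σzᵢ/Kᵢ = 1.1540 — both > 1, two phases present.
Newton–Raphson from β = 0.6:
  β = 0.6000: g = 0.09795, g' = -0.5041 → β = 0.7943
  β = 0.7943: g = -0.00712, g' = -0.5956 → β = 0.7823
Converged at β = 0.7823.
Then V = β·F = 0.7823·184.7 = 144.5 mol/h and L = F − V = 40.2 mol/h.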